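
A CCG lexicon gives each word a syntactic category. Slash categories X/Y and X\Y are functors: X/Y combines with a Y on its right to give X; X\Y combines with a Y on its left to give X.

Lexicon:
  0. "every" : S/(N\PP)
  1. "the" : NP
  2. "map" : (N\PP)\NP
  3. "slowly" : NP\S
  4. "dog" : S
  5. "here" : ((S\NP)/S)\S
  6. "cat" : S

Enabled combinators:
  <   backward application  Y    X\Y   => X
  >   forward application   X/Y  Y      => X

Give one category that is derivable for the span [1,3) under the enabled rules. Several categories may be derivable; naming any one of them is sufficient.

[0,7] S   <
  [0,4] NP   <
    [0,3] S   >
      [0,1] "every" : S/(N\PP)
      [1,3] N\PP   <
        [1,2] "the" : NP
        [2,3] "map" : (N\PP)\NP
    [3,4] "slowly" : NP\S
  [4,7] S\NP   >
    [4,6] (S\NP)/S   <
      [4,5] "dog" : S
      [5,6] "here" : ((S\NP)/S)\S
    [6,7] "cat" : S

N\PP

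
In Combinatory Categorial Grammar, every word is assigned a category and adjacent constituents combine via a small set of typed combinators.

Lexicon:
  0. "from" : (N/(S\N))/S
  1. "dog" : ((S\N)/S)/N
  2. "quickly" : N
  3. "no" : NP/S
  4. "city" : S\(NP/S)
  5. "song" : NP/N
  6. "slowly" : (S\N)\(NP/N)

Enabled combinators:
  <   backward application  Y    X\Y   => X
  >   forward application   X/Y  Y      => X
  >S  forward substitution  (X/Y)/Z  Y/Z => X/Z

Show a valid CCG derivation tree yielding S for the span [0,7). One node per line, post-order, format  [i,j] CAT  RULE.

[0,1] (N/(S\N))/S  lex  "from"
[1,2] ((S\N)/S)/N  lex  "dog"
[2,3] N  lex  "quickly"
[1,3] (S\N)/S  >  k=2
[0,3] N/S  >S  k=1
[3,4] NP/S  lex  "no"
[4,5] S\(NP/S)  lex  "city"
[3,5] S  <  k=4
[0,5] N  >  k=3
[5,6] NP/N  lex  "song"
[6,7] (S\N)\(NP/N)  lex  "slowly"
[5,7] S\N  <  k=6
[0,7] S  <  k=5

[0,7] S   <
  [0,5] N   >
    [0,3] N/S   >S
      [0,1] "from" : (N/(S\N))/S
      [1,3] (S\N)/S   >
        [1,2] "dog" : ((S\N)/S)/N
        [2,3] "quickly" : N
    [3,5] S   <
      [3,4] "no" : NP/S
      [4,5] "city" : S\(NP/S)
  [5,7] S\N   <
    [5,6] "song" : NP/N
    [6,7] "slowly" : (S\N)\(NP/N)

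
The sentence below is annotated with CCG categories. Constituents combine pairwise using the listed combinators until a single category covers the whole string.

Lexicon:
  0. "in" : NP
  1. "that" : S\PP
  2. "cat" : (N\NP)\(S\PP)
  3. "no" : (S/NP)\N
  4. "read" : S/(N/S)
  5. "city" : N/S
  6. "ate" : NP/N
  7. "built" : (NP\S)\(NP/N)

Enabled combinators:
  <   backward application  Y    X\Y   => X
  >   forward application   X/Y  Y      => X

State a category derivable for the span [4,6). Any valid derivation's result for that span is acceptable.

[0,8] S   >
  [0,4] S/NP   <
    [0,3] N   <
      [0,1] "in" : NP
      [1,3] N\NP   <
        [1,2] "that" : S\PP
        [2,3] "cat" : (N\NP)\(S\PP)
    [3,4] "no" : (S/NP)\N
  [4,8] NP   <
    [4,6] S   >
      [4,5] "read" : S/(N/S)
      [5,6] "city" : N/S
    [6,8] NP\S   <
      [6,7] "ate" : NP/N
      [7,8] "built" : (NP\S)\(NP/N)

S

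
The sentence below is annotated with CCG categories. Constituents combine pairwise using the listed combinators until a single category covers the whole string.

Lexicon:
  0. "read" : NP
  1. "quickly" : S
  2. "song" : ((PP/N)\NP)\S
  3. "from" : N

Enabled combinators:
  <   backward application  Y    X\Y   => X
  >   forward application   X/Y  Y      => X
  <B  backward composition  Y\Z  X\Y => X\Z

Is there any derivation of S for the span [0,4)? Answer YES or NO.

NO

NP S ((PP/N)\NP)\S N
CKY chart[0,4] = {PP}; S ∉ chart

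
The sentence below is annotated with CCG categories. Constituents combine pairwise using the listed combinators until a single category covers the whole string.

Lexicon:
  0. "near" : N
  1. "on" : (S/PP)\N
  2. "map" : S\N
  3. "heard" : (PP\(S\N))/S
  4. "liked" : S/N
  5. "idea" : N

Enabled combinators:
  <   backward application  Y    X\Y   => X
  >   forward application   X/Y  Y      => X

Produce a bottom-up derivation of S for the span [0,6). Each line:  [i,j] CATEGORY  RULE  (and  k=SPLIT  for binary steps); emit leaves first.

[0,1] N  lex  "near"
[1,2] (S/PP)\N  lex  "on"
[0,2] S/PP  <  k=1
[2,3] S\N  lex  "map"
[3,4] (PP\(S\N))/S  lex  "heard"
[4,5] S/N  lex  "liked"
[5,6] N  lex  "idea"
[4,6] S  >  k=5
[3,6] PP\(S\N)  >  k=4
[2,6] PP  <  k=3
[0,6] S  >  k=2

[0,6] S   >
  [0,2] S/PP   <
    [0,1] "near" : N
    [1,2] "on" : (S/PP)\N
  [2,6] PP   <
    [2,3] "map" : S\N
    [3,6] PP\(S\N)   >
      [3,4] "heard" : (PP\(S\N))/S
      [4,6] S   >
        [4,5] "liked" : S/N
        [5,6] "idea" : N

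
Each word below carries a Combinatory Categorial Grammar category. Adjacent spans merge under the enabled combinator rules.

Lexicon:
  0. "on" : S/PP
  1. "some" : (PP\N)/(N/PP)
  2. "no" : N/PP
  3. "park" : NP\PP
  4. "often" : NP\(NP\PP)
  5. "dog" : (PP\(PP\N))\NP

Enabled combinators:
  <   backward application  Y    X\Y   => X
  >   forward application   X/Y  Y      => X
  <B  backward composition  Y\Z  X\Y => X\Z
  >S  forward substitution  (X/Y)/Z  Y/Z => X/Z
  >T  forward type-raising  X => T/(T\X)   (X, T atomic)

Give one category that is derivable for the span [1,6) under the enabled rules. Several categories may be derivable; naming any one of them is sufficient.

[0,6] S   >
  [0,1] "on" : S/PP
  [1,6] PP   <
    [1,3] PP\N   >
      [1,2] "some" : (PP\N)/(N/PP)
      [2,3] "no" : N/PP
    [3,6] PP\(PP\N)   <
      [3,5] NP   <
        [3,4] "park" : NP\PP
        [4,5] "often" : NP\(NP\PP)
      [5,6] "dog" : (PP\(PP\N))\NP

PP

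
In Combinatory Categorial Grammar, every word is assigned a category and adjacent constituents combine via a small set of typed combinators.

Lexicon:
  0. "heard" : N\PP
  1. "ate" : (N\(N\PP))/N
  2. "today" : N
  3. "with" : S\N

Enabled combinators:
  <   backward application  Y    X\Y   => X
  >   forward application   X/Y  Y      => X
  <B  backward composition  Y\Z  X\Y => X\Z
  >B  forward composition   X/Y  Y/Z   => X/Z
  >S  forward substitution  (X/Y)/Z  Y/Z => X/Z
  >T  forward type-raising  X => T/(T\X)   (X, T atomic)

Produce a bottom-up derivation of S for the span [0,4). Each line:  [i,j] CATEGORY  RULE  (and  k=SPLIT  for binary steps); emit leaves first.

[0,4] S   <
  [0,3] N   <
    [0,1] "heard" : N\PP
    [1,3] N\(N\PP)   >
      [1,2] "ate" : (N\(N\PP))/N
      [2,3] "today" : N
  [3,4] "with" : S\N

[0,1] N\PP  lex  "heard"
[1,2] (N\(N\PP))/N  lex  "ate"
[2,3] N  lex  "today"
[1,3] N\(N\PP)  >  k=2
[0,3] N  <  k=1
[3,4] S\N  lex  "with"
[0,4] S  <  k=3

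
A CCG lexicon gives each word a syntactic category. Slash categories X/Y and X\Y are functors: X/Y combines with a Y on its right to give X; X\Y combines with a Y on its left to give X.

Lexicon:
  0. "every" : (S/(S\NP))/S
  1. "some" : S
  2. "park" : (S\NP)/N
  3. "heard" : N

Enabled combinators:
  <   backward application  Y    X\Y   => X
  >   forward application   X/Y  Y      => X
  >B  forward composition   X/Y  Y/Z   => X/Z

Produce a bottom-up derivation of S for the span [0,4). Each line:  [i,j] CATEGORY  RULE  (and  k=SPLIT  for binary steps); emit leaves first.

[0,1] (S/(S\NP))/S  lex  "every"
[1,2] S  lex  "some"
[0,2] S/(S\NP)  >  k=1
[2,3] (S\NP)/N  lex  "park"
[0,3] S/N  >B  k=2
[3,4] N  lex  "heard"
[0,4] S  >  k=3

[0,4] S   >
  [0,3] S/N   >B
    [0,2] S/(S\NP)   >
      [0,1] "every" : (S/(S\NP))/S
      [1,2] "some" : S
    [2,3] "park" : (S\NP)/N
  [3,4] "heard" : N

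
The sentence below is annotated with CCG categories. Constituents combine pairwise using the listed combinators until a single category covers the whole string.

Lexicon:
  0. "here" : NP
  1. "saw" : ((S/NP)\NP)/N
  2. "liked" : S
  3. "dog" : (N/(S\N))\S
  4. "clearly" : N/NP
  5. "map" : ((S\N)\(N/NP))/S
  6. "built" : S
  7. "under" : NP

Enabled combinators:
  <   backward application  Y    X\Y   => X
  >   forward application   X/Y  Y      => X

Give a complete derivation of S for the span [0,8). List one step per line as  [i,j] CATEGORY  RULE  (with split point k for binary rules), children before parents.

[0,8] S   >
  [0,7] S/NP   <
    [0,1] "here" : NP
    [1,7] (S/NP)\NP   >
      [1,2] "saw" : ((S/NP)\NP)/N
      [2,7] N   >
        [2,4] N/(S\N)   <
          [2,3] "liked" : S
          [3,4] "dog" : (N/(S\N))\S
        [4,7] S\N   <
          [4,5] "clearly" : N/NP
          [5,7] (S\N)\(N/NP)   >
            [5,6] "map" : ((S\N)\(N/NP))/S
            [6,7] "built" : S
  [7,8] "under" : NP

[0,1] NP  lex  "here"
[1,2] ((S/NP)\NP)/N  lex  "saw"
[2,3] S  lex  "liked"
[3,4] (N/(S\N))\S  lex  "dog"
[2,4] N/(S\N)  <  k=3
[4,5] N/NP  lex  "clearly"
[5,6] ((S\N)\(N/NP))/S  lex  "map"
[6,7] S  lex  "built"
[5,7] (S\N)\(N/NP)  >  k=6
[4,7] S\N  <  k=5
[2,7] N  >  k=4
[1,7] (S/NP)\NP  >  k=2
[0,7] S/NP  <  k=1
[7,8] NP  lex  "under"
[0,8] S  >  k=7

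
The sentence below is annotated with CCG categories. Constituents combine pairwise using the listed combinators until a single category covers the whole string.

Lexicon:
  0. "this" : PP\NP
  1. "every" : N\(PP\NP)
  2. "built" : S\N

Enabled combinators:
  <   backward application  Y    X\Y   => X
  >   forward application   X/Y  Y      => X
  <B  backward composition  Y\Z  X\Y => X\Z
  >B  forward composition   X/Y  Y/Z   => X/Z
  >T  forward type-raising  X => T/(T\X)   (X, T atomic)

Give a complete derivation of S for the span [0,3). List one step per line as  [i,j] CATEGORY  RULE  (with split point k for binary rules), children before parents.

[0,1] PP\NP  lex  "this"
[1,2] N\(PP\NP)  lex  "every"
[0,2] N  <  k=1
[2,3] S\N  lex  "built"
[0,3] S  <  k=2

[0,3] S   <
  [0,2] N   <
    [0,1] "this" : PP\NP
    [1,2] "every" : N\(PP\NP)
  [2,3] "built" : S\N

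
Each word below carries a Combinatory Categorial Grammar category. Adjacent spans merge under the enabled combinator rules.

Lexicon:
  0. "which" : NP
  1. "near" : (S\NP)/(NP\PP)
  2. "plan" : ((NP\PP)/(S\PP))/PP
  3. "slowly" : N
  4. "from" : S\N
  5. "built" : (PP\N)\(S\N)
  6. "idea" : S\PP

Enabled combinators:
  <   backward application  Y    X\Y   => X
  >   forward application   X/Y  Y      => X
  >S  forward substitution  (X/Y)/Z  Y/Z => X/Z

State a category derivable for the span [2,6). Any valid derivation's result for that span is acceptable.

[0,7] S   <
  [0,1] "which" : NP
  [1,7] S\NP   >
    [1,2] "near" : (S\NP)/(NP\PP)
    [2,7] NP\PP   >
      [2,6] (NP\PP)/(S\PP)   >
        [2,3] "plan" : ((NP\PP)/(S\PP))/PP
        [3,6] PP   <
          [3,4] "slowly" : N
          [4,6] PP\N   <
            [4,5] "from" : S\N
            [5,6] "built" : (PP\N)\(S\N)
      [6,7] "idea" : S\PP

(NP\PP)/(S\PP)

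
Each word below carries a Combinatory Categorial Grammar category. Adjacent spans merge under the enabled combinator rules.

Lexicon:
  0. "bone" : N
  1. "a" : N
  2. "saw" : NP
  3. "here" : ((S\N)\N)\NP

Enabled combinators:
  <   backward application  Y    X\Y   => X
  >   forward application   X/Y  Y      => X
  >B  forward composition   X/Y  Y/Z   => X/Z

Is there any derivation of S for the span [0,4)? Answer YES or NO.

[0,4] S   <
  [0,1] "bone" : N
  [1,4] S\N   <
    [1,2] "a" : N
    [2,4] (S\N)\N   <
      [2,3] "saw" : NP
      [3,4] "here" : ((S\N)\N)\NP

YES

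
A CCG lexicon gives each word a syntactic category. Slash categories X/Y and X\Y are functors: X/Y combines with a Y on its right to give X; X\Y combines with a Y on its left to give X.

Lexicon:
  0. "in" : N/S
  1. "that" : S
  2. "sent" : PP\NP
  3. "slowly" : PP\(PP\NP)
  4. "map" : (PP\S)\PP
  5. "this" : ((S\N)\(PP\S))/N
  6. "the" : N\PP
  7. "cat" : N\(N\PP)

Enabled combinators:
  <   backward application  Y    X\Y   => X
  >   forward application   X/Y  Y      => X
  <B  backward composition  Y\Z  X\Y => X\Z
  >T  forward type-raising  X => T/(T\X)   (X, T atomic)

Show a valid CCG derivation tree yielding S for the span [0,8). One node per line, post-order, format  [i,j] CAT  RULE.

[0,8] S   <
  [0,2] N   >
    [0,1] "in" : N/S
    [1,2] "that" : S
  [2,8] S\N   <
    [2,5] PP\S   <
      [2,4] PP   <
        [2,3] "sent" : PP\NP
        [3,4] "slowly" : PP\(PP\NP)
      [4,5] "map" : (PP\S)\PP
    [5,8] (S\N)\(PP\S)   >
      [5,6] "this" : ((S\N)\(PP\S))/N
      [6,8] N   <
        [6,7] "the" : N\PP
        [7,8] "cat" : N\(N\PP)

[0,1] N/S  lex  "in"
[1,2] S  lex  "that"
[0,2] N  >  k=1
[2,3] PP\NP  lex  "sent"
[3,4] PP\(PP\NP)  lex  "slowly"
[2,4] PP  <  k=3
[4,5] (PP\S)\PP  lex  "map"
[2,5] PP\S  <  k=4
[5,6] ((S\N)\(PP\S))/N  lex  "this"
[6,7] N\PP  lex  "the"
[7,8] N\(N\PP)  lex  "cat"
[6,8] N  <  k=7
[5,8] (S\N)\(PP\S)  >  k=6
[2,8] S\N  <  k=5
[0,8] S  <  k=2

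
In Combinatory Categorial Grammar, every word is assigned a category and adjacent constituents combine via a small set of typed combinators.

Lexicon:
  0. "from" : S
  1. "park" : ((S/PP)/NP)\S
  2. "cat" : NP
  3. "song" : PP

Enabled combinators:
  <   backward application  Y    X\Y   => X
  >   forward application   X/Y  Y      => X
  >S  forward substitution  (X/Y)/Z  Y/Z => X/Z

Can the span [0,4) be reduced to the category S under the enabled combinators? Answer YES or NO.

[0,4] S   >
  [0,3] S/PP   >
    [0,2] (S/PP)/NP   <
      [0,1] "from" : S
      [1,2] "park" : ((S/PP)/NP)\S
    [2,3] "cat" : NP
  [3,4] "song" : PP

YES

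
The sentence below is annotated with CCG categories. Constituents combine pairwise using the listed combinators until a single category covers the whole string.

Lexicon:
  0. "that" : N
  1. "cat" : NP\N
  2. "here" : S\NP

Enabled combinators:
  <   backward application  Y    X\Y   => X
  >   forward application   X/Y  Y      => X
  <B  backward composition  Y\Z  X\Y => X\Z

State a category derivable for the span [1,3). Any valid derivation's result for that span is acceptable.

S\N

[0,3] S   <
  [0,1] "that" : N
  [1,3] S\N   <B
    [1,2] "cat" : NP\N
    [2,3] "here" : S\NP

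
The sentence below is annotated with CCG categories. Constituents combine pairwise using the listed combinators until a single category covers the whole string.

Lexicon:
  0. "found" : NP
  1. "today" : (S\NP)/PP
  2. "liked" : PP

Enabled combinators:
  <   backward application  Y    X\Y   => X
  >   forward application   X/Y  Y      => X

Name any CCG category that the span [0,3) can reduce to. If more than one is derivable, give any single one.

[0,3] S   <
  [0,1] "found" : NP
  [1,3] S\NP   >
    [1,2] "today" : (S\NP)/PP
    [2,3] "liked" : PP

S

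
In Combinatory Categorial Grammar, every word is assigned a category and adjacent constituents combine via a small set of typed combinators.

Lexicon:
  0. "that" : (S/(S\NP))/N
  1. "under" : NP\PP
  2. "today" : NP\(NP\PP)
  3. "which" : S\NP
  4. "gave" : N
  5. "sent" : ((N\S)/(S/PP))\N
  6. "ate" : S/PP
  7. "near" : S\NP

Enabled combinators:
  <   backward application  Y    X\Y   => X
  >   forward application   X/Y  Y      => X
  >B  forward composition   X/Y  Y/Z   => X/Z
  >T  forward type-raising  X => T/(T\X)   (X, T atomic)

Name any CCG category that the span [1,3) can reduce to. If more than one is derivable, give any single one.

NP

[0,8] S   >
  [0,7] S/(S\NP)   >
    [0,1] "that" : (S/(S\NP))/N
    [1,7] N   <
      [1,4] S   <
        [1,3] NP   <
          [1,2] "under" : NP\PP
          [2,3] "today" : NP\(NP\PP)
        [3,4] "which" : S\NP
      [4,7] N\S   >
        [4,6] (N\S)/(S/PP)   <
          [4,5] "gave" : N
          [5,6] "sent" : ((N\S)/(S/PP))\N
        [6,7] "ate" : S/PP
  [7,8] "near" : S\NP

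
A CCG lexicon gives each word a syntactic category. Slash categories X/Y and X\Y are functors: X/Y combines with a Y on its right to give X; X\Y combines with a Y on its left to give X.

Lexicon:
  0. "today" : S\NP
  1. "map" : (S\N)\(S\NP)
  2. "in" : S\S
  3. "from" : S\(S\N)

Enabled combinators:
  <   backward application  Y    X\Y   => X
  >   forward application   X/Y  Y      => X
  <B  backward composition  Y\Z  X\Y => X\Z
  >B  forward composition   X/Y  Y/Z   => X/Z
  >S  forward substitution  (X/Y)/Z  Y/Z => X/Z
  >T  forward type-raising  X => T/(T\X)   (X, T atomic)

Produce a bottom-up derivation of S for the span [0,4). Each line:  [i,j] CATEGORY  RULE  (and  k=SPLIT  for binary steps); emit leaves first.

[0,4] S   <
  [0,3] S\N   <B
    [0,2] S\N   <
      [0,1] "today" : S\NP
      [1,2] "map" : (S\N)\(S\NP)
    [2,3] "in" : S\S
  [3,4] "from" : S\(S\N)

[0,1] S\NP  lex  "today"
[1,2] (S\N)\(S\NP)  lex  "map"
[0,2] S\N  <  k=1
[2,3] S\S  lex  "in"
[0,3] S\N  <B  k=2
[3,4] S\(S\N)  lex  "from"
[0,4] S  <  k=3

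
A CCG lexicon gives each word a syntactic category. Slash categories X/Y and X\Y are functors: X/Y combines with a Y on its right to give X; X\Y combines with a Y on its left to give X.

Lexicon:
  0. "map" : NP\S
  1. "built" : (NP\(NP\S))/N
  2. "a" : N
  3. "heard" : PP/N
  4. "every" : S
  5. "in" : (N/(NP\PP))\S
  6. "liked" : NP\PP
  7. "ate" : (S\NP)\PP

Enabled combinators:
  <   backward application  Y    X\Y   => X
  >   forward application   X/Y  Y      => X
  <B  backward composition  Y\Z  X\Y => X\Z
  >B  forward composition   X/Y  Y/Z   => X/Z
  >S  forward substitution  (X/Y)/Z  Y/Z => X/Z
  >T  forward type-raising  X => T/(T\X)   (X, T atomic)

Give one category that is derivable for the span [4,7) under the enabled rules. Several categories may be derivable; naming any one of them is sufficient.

N

[0,8] S   <
  [0,3] NP   <
    [0,1] "map" : NP\S
    [1,3] NP\(NP\S)   >
      [1,2] "built" : (NP\(NP\S))/N
      [2,3] "a" : N
  [3,8] S\NP   <
    [3,7] PP   >
      [3,4] "heard" : PP/N
      [4,7] N   >
        [4,6] N/(NP\PP)   <
          [4,5] "every" : S
          [5,6] "in" : (N/(NP\PP))\S
        [6,7] "liked" : NP\PP
    [7,8] "ate" : (S\NP)\PP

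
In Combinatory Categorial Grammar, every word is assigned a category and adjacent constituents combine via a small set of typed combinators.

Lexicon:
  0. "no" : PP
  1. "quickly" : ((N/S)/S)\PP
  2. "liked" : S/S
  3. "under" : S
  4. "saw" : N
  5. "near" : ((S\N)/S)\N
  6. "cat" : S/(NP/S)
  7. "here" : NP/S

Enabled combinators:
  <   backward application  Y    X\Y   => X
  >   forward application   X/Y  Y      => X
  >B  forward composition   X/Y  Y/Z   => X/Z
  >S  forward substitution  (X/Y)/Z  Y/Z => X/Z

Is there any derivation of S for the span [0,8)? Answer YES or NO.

[0,8] S   <
  [0,4] N   >
    [0,3] N/S   >S
      [0,2] (N/S)/S   <
        [0,1] "no" : PP
        [1,2] "quickly" : ((N/S)/S)\PP
      [2,3] "liked" : S/S
    [3,4] "under" : S
  [4,8] S\N   >
    [4,6] (S\N)/S   <
      [4,5] "saw" : N
      [5,6] "near" : ((S\N)/S)\N
    [6,8] S   >
      [6,7] "cat" : S/(NP/S)
      [7,8] "here" : NP/S

YES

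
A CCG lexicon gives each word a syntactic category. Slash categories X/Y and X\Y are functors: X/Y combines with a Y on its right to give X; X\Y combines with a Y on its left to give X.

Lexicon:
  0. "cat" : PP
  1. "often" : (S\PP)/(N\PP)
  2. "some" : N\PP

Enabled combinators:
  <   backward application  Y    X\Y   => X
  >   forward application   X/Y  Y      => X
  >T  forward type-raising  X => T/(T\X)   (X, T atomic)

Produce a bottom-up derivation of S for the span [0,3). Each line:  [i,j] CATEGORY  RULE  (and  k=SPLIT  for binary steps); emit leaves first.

[0,3] S   >
  [0,1] S/(S\PP)   >T
    [0,1] "cat" : PP
  [1,3] S\PP   >
    [1,2] "often" : (S\PP)/(N\PP)
    [2,3] "some" : N\PP

[0,1] PP  lex  "cat"
[0,1] S/(S\PP)  >T
[1,2] (S\PP)/(N\PP)  lex  "often"
[2,3] N\PP  lex  "some"
[1,3] S\PP  >  k=2
[0,3] S  >  k=1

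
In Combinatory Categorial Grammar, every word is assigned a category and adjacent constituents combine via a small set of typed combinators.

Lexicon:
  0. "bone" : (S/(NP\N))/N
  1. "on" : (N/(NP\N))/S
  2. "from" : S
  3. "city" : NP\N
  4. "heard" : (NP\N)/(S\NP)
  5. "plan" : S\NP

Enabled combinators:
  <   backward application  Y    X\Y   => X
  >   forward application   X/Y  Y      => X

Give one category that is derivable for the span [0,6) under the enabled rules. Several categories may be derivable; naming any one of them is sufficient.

[0,6] S   >
  [0,4] S/(NP\N)   >
    [0,1] "bone" : (S/(NP\N))/N
    [1,4] N   >
      [1,3] N/(NP\N)   >
        [1,2] "on" : (N/(NP\N))/S
        [2,3] "from" : S
      [3,4] "city" : NP\N
  [4,6] NP\N   >
    [4,5] "heard" : (NP\N)/(S\NP)
    [5,6] "plan" : S\NP

S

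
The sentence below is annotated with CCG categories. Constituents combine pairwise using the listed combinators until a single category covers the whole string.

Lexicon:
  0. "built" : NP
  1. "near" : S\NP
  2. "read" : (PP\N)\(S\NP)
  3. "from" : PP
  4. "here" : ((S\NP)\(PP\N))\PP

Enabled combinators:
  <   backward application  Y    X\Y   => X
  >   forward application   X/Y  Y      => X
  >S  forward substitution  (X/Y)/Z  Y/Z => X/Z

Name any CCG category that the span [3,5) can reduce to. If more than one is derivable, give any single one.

[0,5] S   <
  [0,1] "built" : NP
  [1,5] S\NP   <
    [1,3] PP\N   <
      [1,2] "near" : S\NP
      [2,3] "read" : (PP\N)\(S\NP)
    [3,5] (S\NP)\(PP\N)   <
      [3,4] "from" : PP
      [4,5] "here" : ((S\NP)\(PP\N))\PP

(S\NP)\(PP\N)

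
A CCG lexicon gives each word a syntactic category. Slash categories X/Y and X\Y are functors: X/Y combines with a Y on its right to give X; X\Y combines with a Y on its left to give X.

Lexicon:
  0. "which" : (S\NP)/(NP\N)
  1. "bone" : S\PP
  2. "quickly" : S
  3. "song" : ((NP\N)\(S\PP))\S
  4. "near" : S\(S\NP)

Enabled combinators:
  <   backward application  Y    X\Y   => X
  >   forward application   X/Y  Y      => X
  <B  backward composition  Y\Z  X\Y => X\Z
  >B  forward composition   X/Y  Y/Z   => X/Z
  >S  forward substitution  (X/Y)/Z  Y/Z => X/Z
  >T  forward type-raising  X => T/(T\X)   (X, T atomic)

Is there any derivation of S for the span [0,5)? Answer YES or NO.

[0,5] S   <
  [0,4] S\NP   >
    [0,1] "which" : (S\NP)/(NP\N)
    [1,4] NP\N   <
      [1,2] "bone" : S\PP
      [2,4] (NP\N)\(S\PP)   <
        [2,3] "quickly" : S
        [3,4] "song" : ((NP\N)\(S\PP))\S
  [4,5] "near" : S\(S\NP)

YES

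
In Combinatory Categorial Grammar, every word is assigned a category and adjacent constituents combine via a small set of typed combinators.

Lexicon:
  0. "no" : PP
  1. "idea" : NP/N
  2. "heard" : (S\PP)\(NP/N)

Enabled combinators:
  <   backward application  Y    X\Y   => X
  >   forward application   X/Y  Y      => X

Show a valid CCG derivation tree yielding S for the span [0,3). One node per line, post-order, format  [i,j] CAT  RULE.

[0,1] PP  lex  "no"
[1,2] NP/N  lex  "idea"
[2,3] (S\PP)\(NP/N)  lex  "heard"
[1,3] S\PP  <  k=2
[0,3] S  <  k=1

[0,3] S   <
  [0,1] "no" : PP
  [1,3] S\PP   <
    [1,2] "idea" : NP/N
    [2,3] "heard" : (S\PP)\(NP/N)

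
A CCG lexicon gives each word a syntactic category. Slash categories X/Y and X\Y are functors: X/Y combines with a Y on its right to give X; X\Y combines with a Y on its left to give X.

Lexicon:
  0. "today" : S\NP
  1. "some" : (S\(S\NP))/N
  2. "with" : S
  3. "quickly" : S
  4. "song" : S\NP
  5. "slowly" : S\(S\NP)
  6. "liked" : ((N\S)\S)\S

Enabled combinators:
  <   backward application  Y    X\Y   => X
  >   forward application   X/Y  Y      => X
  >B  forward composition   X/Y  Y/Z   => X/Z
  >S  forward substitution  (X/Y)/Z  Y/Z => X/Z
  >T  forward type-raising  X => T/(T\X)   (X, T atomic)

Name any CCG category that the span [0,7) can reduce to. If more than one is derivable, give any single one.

[0,7] S   <
  [0,1] "today" : S\NP
  [1,7] S\(S\NP)   >
    [1,2] "some" : (S\(S\NP))/N
    [2,7] N   <
      [2,3] "with" : S
      [3,7] N\S   <
        [3,4] "quickly" : S
        [4,7] (N\S)\S   <
          [4,6] S   <
            [4,5] "song" : S\NP
            [5,6] "slowly" : S\(S\NP)
          [6,7] "liked" : ((N\S)\S)\S

S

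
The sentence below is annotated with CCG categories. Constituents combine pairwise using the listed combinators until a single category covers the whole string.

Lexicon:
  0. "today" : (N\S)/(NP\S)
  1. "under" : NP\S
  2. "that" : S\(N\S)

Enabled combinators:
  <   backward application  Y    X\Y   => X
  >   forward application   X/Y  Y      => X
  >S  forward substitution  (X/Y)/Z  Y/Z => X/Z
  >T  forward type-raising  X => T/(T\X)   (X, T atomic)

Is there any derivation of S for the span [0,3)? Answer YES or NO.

[0,3] S   <
  [0,2] N\S   >
    [0,1] "today" : (N\S)/(NP\S)
    [1,2] "under" : NP\S
  [2,3] "that" : S\(N\S)

YES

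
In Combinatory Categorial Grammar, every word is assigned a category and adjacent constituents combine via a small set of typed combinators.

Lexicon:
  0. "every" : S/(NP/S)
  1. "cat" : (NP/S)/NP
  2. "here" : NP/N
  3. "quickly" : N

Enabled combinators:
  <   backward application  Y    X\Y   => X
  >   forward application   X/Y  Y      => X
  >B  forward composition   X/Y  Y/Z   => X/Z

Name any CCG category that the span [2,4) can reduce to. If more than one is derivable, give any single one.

NP

[0,4] S   >
  [0,2] S/NP   >B
    [0,1] "every" : S/(NP/S)
    [1,2] "cat" : (NP/S)/NP
  [2,4] NP   >
    [2,3] "here" : NP/N
    [3,4] "quickly" : N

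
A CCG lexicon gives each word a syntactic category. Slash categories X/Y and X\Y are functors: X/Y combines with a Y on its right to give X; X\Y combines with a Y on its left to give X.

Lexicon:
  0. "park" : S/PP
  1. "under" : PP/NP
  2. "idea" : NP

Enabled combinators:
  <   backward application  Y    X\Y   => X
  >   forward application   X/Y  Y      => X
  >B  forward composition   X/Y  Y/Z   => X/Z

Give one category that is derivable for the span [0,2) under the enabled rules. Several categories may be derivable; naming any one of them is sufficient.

S/NP

[0,3] S   >
  [0,2] S/NP   >B
    [0,1] "park" : S/PP
    [1,2] "under" : PP/NP
  [2,3] "idea" : NP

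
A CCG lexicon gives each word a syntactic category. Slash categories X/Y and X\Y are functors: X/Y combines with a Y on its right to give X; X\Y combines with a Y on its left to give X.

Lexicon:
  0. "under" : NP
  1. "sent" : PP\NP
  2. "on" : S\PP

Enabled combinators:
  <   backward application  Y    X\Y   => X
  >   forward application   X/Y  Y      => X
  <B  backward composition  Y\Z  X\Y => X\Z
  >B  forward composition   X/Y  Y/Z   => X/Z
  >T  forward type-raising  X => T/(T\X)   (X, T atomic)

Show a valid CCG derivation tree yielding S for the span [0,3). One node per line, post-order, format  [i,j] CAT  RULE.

[0,3] S   <
  [0,2] PP   <
    [0,1] "under" : NP
    [1,2] "sent" : PP\NP
  [2,3] "on" : S\PP

[0,1] NP  lex  "under"
[1,2] PP\NP  lex  "sent"
[0,2] PP  <  k=1
[2,3] S\PP  lex  "on"
[0,3] S  <  k=2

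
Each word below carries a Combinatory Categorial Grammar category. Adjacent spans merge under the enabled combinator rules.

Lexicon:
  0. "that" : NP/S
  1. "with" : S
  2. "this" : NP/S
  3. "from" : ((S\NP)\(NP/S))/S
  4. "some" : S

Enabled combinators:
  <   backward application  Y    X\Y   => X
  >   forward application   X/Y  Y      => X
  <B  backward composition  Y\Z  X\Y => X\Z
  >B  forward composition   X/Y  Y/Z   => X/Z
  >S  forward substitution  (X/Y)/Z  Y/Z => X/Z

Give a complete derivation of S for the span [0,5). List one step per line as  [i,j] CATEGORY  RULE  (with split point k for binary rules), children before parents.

[0,5] S   <
  [0,2] NP   >
    [0,1] "that" : NP/S
    [1,2] "with" : S
  [2,5] S\NP   <
    [2,3] "this" : NP/S
    [3,5] (S\NP)\(NP/S)   >
      [3,4] "from" : ((S\NP)\(NP/S))/S
      [4,5] "some" : S

[0,1] NP/S  lex  "that"
[1,2] S  lex  "with"
[0,2] NP  >  k=1
[2,3] NP/S  lex  "this"
[3,4] ((S\NP)\(NP/S))/S  lex  "from"
[4,5] S  lex  "some"
[3,5] (S\NP)\(NP/S)  >  k=4
[2,5] S\NP  <  k=3
[0,5] S  <  k=2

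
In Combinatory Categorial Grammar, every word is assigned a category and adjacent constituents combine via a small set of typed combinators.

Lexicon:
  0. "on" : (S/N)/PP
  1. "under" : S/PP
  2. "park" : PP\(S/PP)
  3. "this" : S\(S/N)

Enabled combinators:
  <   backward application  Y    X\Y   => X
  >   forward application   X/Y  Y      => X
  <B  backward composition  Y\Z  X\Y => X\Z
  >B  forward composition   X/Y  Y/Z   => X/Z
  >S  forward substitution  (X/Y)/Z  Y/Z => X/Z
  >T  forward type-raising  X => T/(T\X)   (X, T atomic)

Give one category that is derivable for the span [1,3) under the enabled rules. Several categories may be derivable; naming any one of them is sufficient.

[0,4] S   <
  [0,3] S/N   >
    [0,1] "on" : (S/N)/PP
    [1,3] PP   <
      [1,2] "under" : S/PP
      [2,3] "park" : PP\(S/PP)
  [3,4] "this" : S\(S/N)

PP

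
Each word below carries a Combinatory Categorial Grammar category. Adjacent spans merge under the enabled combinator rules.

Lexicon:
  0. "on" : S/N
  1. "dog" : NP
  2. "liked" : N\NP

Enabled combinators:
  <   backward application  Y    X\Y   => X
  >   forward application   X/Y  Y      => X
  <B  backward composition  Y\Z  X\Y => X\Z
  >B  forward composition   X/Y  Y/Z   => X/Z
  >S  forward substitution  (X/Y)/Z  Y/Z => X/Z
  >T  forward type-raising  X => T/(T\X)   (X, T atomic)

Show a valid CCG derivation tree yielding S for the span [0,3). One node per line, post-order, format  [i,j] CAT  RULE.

[0,1] S/N  lex  "on"
[1,2] NP  lex  "dog"
[2,3] N\NP  lex  "liked"
[1,3] N  <  k=2
[0,3] S  >  k=1

[0,3] S   >
  [0,1] "on" : S/N
  [1,3] N   <
    [1,2] "dog" : NP
    [2,3] "liked" : N\NP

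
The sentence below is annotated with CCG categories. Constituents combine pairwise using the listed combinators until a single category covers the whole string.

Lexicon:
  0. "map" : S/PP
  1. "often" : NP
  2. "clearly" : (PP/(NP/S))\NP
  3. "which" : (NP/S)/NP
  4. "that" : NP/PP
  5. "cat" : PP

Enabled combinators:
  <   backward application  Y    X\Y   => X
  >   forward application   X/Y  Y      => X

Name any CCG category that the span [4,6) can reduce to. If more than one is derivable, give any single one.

[0,6] S   >
  [0,1] "map" : S/PP
  [1,6] PP   >
    [1,3] PP/(NP/S)   <
      [1,2] "often" : NP
      [2,3] "clearly" : (PP/(NP/S))\NP
    [3,6] NP/S   >
      [3,4] "which" : (NP/S)/NP
      [4,6] NP   >
        [4,5] "that" : NP/PP
        [5,6] "cat" : PP

NP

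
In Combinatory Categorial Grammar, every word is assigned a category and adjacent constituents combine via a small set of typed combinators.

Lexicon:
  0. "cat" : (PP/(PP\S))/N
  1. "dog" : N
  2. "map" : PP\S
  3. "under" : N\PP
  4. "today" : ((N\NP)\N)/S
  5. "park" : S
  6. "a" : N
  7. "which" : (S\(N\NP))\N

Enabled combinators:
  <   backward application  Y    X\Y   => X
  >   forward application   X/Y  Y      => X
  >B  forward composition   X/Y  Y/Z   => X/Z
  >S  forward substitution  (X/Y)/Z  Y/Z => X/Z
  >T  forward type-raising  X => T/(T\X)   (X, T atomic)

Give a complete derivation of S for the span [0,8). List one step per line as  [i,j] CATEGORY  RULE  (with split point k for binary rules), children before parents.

[0,1] (PP/(PP\S))/N  lex  "cat"
[1,2] N  lex  "dog"
[0,2] PP/(PP\S)  >  k=1
[2,3] PP\S  lex  "map"
[0,3] PP  >  k=2
[3,4] N\PP  lex  "under"
[0,4] N  <  k=3
[4,5] ((N\NP)\N)/S  lex  "today"
[5,6] S  lex  "park"
[4,6] (N\NP)\N  >  k=5
[0,6] N\NP  <  k=4
[6,7] N  lex  "a"
[7,8] (S\(N\NP))\N  lex  "which"
[6,8] S\(N\NP)  <  k=7
[0,8] S  <  k=6

[0,8] S   <
  [0,6] N\NP   <
    [0,4] N   <
      [0,3] PP   >
        [0,2] PP/(PP\S)   >
          [0,1] "cat" : (PP/(PP\S))/N
          [1,2] "dog" : N
        [2,3] "map" : PP\S
      [3,4] "under" : N\PP
    [4,6] (N\NP)\N   >
      [4,5] "today" : ((N\NP)\N)/S
      [5,6] "park" : S
  [6,8] S\(N\NP)   <
    [6,7] "a" : N
    [7,8] "which" : (S\(N\NP))\N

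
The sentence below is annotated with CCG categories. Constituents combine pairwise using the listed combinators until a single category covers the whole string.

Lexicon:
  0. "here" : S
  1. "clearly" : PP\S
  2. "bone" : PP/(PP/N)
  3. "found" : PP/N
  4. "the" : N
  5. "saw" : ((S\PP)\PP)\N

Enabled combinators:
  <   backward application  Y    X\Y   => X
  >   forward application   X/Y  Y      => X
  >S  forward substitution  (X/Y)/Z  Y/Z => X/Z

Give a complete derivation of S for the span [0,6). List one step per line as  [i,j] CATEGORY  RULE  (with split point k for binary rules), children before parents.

[0,1] S  lex  "here"
[1,2] PP\S  lex  "clearly"
[0,2] PP  <  k=1
[2,3] PP/(PP/N)  lex  "bone"
[3,4] PP/N  lex  "found"
[2,4] PP  >  k=3
[4,5] N  lex  "the"
[5,6] ((S\PP)\PP)\N  lex  "saw"
[4,6] (S\PP)\PP  <  k=5
[2,6] S\PP  <  k=4
[0,6] S  <  k=2

[0,6] S   <
  [0,2] PP   <
    [0,1] "here" : S
    [1,2] "clearly" : PP\S
  [2,6] S\PP   <
    [2,4] PP   >
      [2,3] "bone" : PP/(PP/N)
      [3,4] "found" : PP/N
    [4,6] (S\PP)\PP   <
      [4,5] "the" : N
      [5,6] "saw" : ((S\PP)\PP)\N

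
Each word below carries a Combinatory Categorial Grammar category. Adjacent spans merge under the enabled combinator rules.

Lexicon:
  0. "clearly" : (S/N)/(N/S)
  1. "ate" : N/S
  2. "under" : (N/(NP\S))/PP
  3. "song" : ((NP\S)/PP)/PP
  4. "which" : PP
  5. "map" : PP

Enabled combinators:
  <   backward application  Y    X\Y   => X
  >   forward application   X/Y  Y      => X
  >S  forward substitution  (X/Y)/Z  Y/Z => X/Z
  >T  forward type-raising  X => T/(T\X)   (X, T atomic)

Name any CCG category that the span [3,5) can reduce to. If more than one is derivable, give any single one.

[0,6] S   >
  [0,2] S/N   >
    [0,1] "clearly" : (S/N)/(N/S)
    [1,2] "ate" : N/S
  [2,6] N   >
    [2,5] N/PP   >S
      [2,3] "under" : (N/(NP\S))/PP
      [3,5] (NP\S)/PP   >
        [3,4] "song" : ((NP\S)/PP)/PP
        [4,5] "which" : PP
    [5,6] "map" : PP

(NP\S)/PP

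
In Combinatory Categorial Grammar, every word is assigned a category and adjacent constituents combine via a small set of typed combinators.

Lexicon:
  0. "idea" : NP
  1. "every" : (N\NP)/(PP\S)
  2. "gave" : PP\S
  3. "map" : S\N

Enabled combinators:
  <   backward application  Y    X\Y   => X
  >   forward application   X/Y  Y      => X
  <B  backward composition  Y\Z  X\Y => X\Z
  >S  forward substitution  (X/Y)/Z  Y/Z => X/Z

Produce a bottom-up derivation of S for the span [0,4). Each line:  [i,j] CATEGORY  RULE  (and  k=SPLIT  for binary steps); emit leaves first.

[0,4] S   <
  [0,1] "idea" : NP
  [1,4] S\NP   <B
    [1,3] N\NP   >
      [1,2] "every" : (N\NP)/(PP\S)
      [2,3] "gave" : PP\S
    [3,4] "map" : S\N

[0,1] NP  lex  "idea"
[1,2] (N\NP)/(PP\S)  lex  "every"
[2,3] PP\S  lex  "gave"
[1,3] N\NP  >  k=2
[3,4] S\N  lex  "map"
[1,4] S\NP  <B  k=3
[0,4] S  <  k=1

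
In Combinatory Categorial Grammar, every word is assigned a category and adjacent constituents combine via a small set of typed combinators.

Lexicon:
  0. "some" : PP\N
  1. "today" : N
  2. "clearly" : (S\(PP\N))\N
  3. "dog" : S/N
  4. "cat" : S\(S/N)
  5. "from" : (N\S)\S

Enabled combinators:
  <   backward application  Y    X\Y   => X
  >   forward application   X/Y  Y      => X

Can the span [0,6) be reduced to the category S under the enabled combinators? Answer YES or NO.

PP\N N (S\(PP\N))\N S/N S\(S/N) (N\S)\S
CKY chart[0,6] = {N}; S ∉ chart

NO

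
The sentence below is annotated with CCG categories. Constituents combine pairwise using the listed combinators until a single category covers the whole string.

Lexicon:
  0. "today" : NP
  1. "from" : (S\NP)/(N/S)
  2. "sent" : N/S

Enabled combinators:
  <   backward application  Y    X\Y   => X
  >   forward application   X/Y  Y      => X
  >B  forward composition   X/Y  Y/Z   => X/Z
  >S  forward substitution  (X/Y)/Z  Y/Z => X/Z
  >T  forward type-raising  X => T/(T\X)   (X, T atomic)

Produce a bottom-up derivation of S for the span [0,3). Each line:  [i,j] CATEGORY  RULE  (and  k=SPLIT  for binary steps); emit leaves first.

[0,3] S   <
  [0,1] "today" : NP
  [1,3] S\NP   >
    [1,2] "from" : (S\NP)/(N/S)
    [2,3] "sent" : N/S

[0,1] NP  lex  "today"
[1,2] (S\NP)/(N/S)  lex  "from"
[2,3] N/S  lex  "sent"
[1,3] S\NP  >  k=2
[0,3] S  <  k=1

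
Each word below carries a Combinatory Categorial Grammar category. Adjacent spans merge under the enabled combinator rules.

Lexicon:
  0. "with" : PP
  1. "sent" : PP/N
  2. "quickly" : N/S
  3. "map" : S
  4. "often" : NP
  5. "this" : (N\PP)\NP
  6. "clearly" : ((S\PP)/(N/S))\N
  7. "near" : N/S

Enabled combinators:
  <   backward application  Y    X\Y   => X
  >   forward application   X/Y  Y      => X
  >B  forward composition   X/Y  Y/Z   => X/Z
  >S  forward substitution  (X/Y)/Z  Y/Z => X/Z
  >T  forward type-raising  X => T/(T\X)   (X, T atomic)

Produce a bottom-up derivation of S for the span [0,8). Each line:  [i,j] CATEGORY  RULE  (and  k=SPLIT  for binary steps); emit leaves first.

[0,8] S   >
  [0,1] S/(S\PP)   >T
    [0,1] "with" : PP
  [1,8] S\PP   >
    [1,7] (S\PP)/(N/S)   <
      [1,6] N   <
        [1,4] PP   >
          [1,3] PP/S   >B
            [1,2] "sent" : PP/N
            [2,3] "quickly" : N/S
          [3,4] "map" : S
        [4,6] N\PP   <
          [4,5] "often" : NP
          [5,6] "this" : (N\PP)\NP
      [6,7] "clearly" : ((S\PP)/(N/S))\N
    [7,8] "near" : N/S

[0,1] PP  lex  "with"
[0,1] S/(S\PP)  >T
[1,2] PP/N  lex  "sent"
[2,3] N/S  lex  "quickly"
[1,3] PP/S  >B  k=2
[3,4] S  lex  "map"
[1,4] PP  >  k=3
[4,5] NP  lex  "often"
[5,6] (N\PP)\NP  lex  "this"
[4,6] N\PP  <  k=5
[1,6] N  <  k=4
[6,7] ((S\PP)/(N/S))\N  lex  "clearly"
[1,7] (S\PP)/(N/S)  <  k=6
[7,8] N/S  lex  "near"
[1,8] S\PP  >  k=7
[0,8] S  >  k=1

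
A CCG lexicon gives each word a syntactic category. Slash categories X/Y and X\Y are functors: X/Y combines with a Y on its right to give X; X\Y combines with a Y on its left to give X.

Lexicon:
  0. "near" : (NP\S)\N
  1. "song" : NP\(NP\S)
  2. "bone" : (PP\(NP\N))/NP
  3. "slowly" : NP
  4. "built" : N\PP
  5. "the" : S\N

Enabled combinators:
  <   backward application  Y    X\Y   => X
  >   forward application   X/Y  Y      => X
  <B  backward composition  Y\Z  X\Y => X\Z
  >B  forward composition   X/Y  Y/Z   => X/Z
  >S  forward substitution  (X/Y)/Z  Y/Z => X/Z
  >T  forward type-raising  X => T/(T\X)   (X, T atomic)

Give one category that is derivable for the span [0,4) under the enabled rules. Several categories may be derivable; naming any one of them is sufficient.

[0,6] S   <
  [0,4] PP   <
    [0,2] NP\N   <B
      [0,1] "near" : (NP\S)\N
      [1,2] "song" : NP\(NP\S)
    [2,4] PP\(NP\N)   >
      [2,3] "bone" : (PP\(NP\N))/NP
      [3,4] "slowly" : NP
  [4,6] S\PP   <B
    [4,5] "built" : N\PP
    [5,6] "the" : S\N

PP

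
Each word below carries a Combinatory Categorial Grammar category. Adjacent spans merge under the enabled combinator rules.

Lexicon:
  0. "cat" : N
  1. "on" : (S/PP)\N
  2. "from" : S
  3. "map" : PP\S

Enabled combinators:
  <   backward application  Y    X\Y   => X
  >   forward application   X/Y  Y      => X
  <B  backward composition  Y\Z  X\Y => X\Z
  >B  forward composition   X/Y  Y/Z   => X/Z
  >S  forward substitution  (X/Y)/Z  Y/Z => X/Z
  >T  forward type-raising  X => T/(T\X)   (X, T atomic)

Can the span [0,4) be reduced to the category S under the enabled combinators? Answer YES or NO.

YES

[0,4] S   >
  [0,2] S/PP   <
    [0,1] "cat" : N
    [1,2] "on" : (S/PP)\N
  [2,4] PP   <
    [2,3] "from" : S
    [3,4] "map" : PP\S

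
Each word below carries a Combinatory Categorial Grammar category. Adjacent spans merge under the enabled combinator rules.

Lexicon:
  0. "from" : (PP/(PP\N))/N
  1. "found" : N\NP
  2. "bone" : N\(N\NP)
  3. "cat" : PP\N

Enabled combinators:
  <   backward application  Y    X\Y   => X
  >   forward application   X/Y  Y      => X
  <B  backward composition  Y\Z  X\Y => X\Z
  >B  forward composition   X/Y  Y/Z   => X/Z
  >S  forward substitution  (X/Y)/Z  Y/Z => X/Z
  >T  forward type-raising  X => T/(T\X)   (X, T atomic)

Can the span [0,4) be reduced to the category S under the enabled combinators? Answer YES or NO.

(PP/(PP\N))/N N\NP N\(N\NP) PP\N
CKY chart[0,4] = {(PP/(PP\N))/(N\PP), N/(N\PP), NP/(NP\PP), PP, PP/(PP\PP), S/(S\PP)}; S ∉ chart

NO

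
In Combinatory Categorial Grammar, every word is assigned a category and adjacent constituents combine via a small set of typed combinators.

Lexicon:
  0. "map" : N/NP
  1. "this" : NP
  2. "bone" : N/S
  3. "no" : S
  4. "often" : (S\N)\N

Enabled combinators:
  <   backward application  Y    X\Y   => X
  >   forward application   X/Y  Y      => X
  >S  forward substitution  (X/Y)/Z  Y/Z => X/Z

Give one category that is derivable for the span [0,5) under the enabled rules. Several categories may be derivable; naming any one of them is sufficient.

S

[0,5] S   <
  [0,2] N   >
    [0,1] "map" : N/NP
    [1,2] "this" : NP
  [2,5] S\N   <
    [2,4] N   >
      [2,3] "bone" : N/S
      [3,4] "no" : S
    [4,5] "often" : (S\N)\N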